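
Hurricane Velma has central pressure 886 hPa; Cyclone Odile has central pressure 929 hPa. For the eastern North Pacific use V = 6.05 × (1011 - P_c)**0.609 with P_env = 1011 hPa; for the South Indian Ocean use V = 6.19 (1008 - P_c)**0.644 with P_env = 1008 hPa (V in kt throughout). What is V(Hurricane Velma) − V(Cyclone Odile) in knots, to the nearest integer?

Hurricane Velma: ΔP = 125; V ≈ 6.05 × 125^0.609 ≈ 114.49 kt.
Cyclone Odile: ΔP = 79; V ≈ 6.19 × 79^0.644 ≈ 103.22 kt.
Difference ≈ 114.49 − 103.22 = 11.27 → 11 kt.

11 kt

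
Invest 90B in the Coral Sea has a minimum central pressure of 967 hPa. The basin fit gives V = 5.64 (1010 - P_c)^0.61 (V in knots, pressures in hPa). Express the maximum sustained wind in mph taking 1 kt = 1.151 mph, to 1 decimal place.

ΔP = 1010 − 967 = 43 hPa.
V ≈ 5.64 × 43^0.61 = 5.64 × 9.918 ≈ 55.936 kt.
55.936 × 1.151 ≈ 64.38 mph → 64.4 mph.

64.4 mph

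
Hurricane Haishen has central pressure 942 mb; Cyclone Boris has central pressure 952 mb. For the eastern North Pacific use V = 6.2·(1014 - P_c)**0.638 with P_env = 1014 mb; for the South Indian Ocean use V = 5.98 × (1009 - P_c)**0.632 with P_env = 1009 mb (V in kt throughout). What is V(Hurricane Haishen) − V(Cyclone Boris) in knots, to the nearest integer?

Hurricane Haishen: ΔP = 72; V ≈ 6.2 × 72^0.638 ≈ 94.92 kt.
Cyclone Boris: ΔP = 57; V ≈ 5.98 × 57^0.632 ≈ 76.99 kt.
Difference ≈ 94.92 − 76.99 = 17.93 → 18 kt.

18 kt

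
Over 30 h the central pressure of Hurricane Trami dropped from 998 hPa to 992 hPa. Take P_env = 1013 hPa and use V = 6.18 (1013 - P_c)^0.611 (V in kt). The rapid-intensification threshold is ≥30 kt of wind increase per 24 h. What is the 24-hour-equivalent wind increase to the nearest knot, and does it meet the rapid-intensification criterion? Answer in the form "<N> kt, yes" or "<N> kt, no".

V₁: ΔP = 15, V ≈ 6.18 × 15^0.611 ≈ 32.33 kt.
V₂: ΔP = 21, V ≈ 6.18 × 21^0.611 ≈ 39.71 kt.
ΔV over 30 h = 7.38 kt → 24 h equivalent = 7.38 × 24/30 ≈ 5.90 kt.
6 kt < 30 kt ⇒ not rapid intensification.

6 kt, no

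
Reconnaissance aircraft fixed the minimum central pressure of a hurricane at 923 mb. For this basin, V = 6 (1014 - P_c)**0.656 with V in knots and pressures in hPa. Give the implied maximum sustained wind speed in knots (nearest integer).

ΔP = 1014 − 923 = 91 mb.
91^0.656 ≈ 19.281.
V ≈ 6 × 19.281 ≈ 115.7 kt.

116 kt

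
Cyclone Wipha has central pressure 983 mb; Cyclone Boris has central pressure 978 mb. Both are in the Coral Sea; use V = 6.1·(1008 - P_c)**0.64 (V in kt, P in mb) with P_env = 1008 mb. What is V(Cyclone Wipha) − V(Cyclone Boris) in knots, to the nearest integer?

-6 kt

Cyclone Wipha: ΔP = 25; V ≈ 6.1 × 25^0.64 ≈ 47.86 kt.
Cyclone Boris: ΔP = 30; V ≈ 6.1 × 30^0.64 ≈ 53.79 kt.
Difference ≈ 47.86 − 53.79 = -5.93 → -6 kt.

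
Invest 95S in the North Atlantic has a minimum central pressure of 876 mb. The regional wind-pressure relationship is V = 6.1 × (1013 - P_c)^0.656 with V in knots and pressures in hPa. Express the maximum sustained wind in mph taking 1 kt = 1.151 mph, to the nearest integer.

177 mph

ΔP = 1013 − 876 = 137 mb.
V ≈ 6.1 × 137^0.656 = 6.1 × 25.217 ≈ 153.822 kt.
153.822 × 1.151 ≈ 177.05 mph → 177 mph.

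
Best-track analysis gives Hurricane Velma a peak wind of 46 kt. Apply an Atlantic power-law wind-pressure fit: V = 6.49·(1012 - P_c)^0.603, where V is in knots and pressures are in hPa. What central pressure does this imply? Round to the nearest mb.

986 mb

ΔP = (V / 6.49)^(1/0.603) = (46/6.49)^1.658.
46/6.49 = 7.088; 7.088^1.658 ≈ 25.73 mb.
P_c = 1012 − 25.73 = 986.27 ≈ 986 mb.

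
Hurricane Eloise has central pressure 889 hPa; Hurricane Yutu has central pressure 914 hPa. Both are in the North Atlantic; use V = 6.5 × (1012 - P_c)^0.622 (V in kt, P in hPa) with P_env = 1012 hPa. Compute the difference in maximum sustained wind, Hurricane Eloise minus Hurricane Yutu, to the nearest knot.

17 kt

Hurricane Eloise: ΔP = 123; V ≈ 6.5 × 123^0.622 ≈ 129.67 kt.
Hurricane Yutu: ΔP = 98; V ≈ 6.5 × 98^0.622 ≈ 112.58 kt.
Difference ≈ 129.67 − 112.58 = 17.09 → 17 kt.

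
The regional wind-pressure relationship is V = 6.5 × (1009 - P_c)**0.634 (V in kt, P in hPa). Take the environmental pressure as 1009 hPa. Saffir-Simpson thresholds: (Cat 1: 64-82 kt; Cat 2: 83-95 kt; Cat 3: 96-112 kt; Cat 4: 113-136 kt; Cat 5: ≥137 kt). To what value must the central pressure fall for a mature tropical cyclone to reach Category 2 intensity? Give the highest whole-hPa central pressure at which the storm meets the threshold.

953 hPa

Category 2 begins at V = 83 kt.
Required ΔP = (83/6.5)^(1/0.634) = 12.769^1.577 ≈ 55.56 hPa.
P_c ≤ 1009 − 55.56 = 953.44, so the highest integer P_c is 953 hPa.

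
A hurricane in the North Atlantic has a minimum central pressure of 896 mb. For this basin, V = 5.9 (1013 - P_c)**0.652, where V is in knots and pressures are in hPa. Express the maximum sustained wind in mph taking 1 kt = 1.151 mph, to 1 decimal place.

ΔP = 1013 − 896 = 117 mb.
V ≈ 5.9 × 117^0.652 = 5.9 × 22.308 ≈ 131.616 kt.
131.616 × 1.151 ≈ 151.49 mph → 151.5 mph.

151.5 mph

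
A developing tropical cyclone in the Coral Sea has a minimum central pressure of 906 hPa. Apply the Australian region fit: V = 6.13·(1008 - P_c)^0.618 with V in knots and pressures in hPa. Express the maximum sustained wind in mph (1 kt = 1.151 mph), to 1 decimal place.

ΔP = 1008 − 906 = 102 hPa.
V ≈ 6.13 × 102^0.618 = 6.13 × 17.431 ≈ 106.850 kt.
106.850 × 1.151 ≈ 122.98 mph → 123.0 mph.

123.0 mph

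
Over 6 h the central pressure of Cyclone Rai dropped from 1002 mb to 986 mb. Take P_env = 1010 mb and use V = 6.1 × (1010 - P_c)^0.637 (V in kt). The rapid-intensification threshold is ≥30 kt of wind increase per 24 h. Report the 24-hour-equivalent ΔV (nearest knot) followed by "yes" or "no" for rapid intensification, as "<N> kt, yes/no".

V₁: ΔP = 8, V ≈ 6.1 × 8^0.637 ≈ 22.94 kt.
V₂: ΔP = 24, V ≈ 6.1 × 24^0.637 ≈ 46.19 kt.
ΔV over 6 h = 23.25 kt → 24 h equivalent = 23.25 × 24/6 ≈ 93.00 kt.
93 kt ≥ 30 kt ⇒ rapid intensification.

93 kt, yes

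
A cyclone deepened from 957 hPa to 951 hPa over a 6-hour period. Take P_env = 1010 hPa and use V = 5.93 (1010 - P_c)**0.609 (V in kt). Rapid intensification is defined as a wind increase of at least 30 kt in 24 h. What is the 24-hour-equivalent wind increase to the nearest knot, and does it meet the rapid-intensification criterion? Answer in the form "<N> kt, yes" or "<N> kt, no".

V₁: ΔP = 53, V ≈ 5.93 × 53^0.609 ≈ 66.55 kt.
V₂: ΔP = 59, V ≈ 5.93 × 59^0.609 ≈ 71.04 kt.
ΔV over 6 h = 4.49 kt → 24 h equivalent = 4.49 × 24/6 ≈ 17.96 kt.
18 kt < 30 kt ⇒ not rapid intensification.

18 kt, no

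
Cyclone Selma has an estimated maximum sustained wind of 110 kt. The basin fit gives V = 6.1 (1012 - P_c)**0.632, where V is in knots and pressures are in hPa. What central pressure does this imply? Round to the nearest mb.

915 mb

ΔP = (V / 6.1)^(1/0.632) = (110/6.1)^1.582.
110/6.1 = 18.033; 18.033^1.582 ≈ 97.15 mb.
P_c = 1012 − 97.15 = 914.85 ≈ 915 mb.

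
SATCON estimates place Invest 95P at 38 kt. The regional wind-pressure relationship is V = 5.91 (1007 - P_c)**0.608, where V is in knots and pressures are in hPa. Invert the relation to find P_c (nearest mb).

ΔP = (V / 5.91)^(1/0.608) = (38/5.91)^1.645.
38/5.91 = 6.430; 6.430^1.645 ≈ 21.34 mb.
P_c = 1007 − 21.34 = 985.66 ≈ 986 mb.

986 mb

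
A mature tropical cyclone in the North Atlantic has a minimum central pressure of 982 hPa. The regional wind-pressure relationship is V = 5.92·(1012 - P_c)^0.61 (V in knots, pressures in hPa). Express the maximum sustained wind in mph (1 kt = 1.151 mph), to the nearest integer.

ΔP = 1012 − 982 = 30 hPa.
V ≈ 5.92 × 30^0.61 = 5.92 × 7.962 ≈ 47.137 kt.
47.137 × 1.151 ≈ 54.26 mph → 54 mph.

54 mph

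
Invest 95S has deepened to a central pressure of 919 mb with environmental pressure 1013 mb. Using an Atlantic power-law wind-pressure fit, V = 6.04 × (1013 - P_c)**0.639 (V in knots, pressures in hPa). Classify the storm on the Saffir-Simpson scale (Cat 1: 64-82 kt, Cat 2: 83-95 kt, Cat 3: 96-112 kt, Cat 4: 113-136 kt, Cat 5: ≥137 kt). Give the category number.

3

ΔP = 1013 − 919 = 94 mb.
V ≈ 6.04 × 94^0.639 = 6.04 × 18.23 ≈ 110 kt.
110 kt falls in the Category 3 band.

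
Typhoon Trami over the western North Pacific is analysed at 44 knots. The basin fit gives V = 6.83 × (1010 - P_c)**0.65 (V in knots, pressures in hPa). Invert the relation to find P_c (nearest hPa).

992 hPa

ΔP = (V / 6.83)^(1/0.65) = (44/6.83)^1.538.
44/6.83 = 6.442; 6.442^1.538 ≈ 17.57 hPa.
P_c = 1010 − 17.57 = 992.43 ≈ 992 hPa.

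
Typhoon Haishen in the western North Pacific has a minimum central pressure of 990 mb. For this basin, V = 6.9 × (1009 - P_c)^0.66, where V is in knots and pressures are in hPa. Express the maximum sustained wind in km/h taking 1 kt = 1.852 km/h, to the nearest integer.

89 km/h

ΔP = 1009 − 990 = 19 mb.
V ≈ 6.9 × 19^0.66 = 6.9 × 6.982 ≈ 48.176 kt.
48.176 × 1.852 ≈ 89.22 km/h → 89 km/h.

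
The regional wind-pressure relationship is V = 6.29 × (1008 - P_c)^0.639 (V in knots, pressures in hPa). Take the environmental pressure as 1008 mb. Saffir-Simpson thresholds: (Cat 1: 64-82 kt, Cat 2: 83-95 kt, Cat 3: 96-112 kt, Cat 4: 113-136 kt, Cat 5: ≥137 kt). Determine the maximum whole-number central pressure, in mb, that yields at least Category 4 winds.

916 mb

Category 4 begins at V = 113 kt.
Required ΔP = (113/6.29)^(1/0.639) = 17.965^1.565 ≈ 91.86 mb.
P_c ≤ 1008 − 91.86 = 916.14, so the highest integer P_c is 916 mb.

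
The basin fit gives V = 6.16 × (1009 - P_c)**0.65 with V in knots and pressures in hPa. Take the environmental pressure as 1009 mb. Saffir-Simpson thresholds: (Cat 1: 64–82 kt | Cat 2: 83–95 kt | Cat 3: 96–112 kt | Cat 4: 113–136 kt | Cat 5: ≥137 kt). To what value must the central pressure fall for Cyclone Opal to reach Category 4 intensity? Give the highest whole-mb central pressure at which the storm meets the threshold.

921 mb

Category 4 begins at V = 113 kt.
Required ΔP = (113/6.16)^(1/0.65) = 18.344^1.538 ≈ 87.87 mb.
P_c ≤ 1009 − 87.87 = 921.13, so the highest integer P_c is 921 mb.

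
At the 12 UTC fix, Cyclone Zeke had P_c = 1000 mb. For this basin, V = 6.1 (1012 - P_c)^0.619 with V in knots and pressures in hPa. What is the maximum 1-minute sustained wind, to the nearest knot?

28 kt

ΔP = 1012 − 1000 = 12 mb.
12^0.619 ≈ 4.656.
V ≈ 6.1 × 4.656 ≈ 28.4 kt.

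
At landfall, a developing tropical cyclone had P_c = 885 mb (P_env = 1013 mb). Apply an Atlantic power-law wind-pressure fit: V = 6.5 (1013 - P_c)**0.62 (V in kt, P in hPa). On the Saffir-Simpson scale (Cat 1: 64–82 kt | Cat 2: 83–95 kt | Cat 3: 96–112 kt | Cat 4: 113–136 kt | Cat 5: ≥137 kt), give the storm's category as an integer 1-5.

4

ΔP = 1013 − 885 = 128 mb.
V ≈ 6.5 × 128^0.62 = 6.5 × 20.25 ≈ 132 kt.
132 kt falls in the Category 4 band.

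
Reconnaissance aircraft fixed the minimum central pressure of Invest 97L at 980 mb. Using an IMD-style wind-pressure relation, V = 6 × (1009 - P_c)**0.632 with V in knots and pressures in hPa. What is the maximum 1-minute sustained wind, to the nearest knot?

ΔP = 1009 − 980 = 29 mb.
29^0.632 ≈ 8.399.
V ≈ 6 × 8.399 ≈ 50.4 kt.

50 kt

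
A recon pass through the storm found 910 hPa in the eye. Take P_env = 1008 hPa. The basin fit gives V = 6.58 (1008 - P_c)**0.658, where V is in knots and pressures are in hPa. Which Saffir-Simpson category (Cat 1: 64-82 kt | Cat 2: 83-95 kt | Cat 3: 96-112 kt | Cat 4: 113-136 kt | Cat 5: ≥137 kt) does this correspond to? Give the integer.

4

ΔP = 1008 − 910 = 98 hPa.
V ≈ 6.58 × 98^0.658 = 6.58 × 20.43 ≈ 134 kt.
134 kt falls in the Category 4 band.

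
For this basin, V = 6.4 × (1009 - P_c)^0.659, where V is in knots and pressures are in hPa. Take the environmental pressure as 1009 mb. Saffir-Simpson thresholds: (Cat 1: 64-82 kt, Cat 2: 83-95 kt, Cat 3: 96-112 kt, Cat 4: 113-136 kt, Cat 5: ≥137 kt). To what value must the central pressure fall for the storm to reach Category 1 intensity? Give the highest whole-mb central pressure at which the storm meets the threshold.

976 mb

Category 1 begins at V = 64 kt.
Required ΔP = (64/6.4)^(1/0.659) = 10.000^1.517 ≈ 32.92 mb.
P_c ≤ 1009 − 32.92 = 976.08, so the highest integer P_c is 976 mb.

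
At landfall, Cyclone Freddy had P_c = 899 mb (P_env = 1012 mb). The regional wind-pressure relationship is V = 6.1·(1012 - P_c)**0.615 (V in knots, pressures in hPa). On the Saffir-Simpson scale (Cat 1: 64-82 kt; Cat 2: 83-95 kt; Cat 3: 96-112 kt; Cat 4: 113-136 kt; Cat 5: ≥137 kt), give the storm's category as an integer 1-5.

3

ΔP = 1012 − 899 = 113 mb.
V ≈ 6.1 × 113^0.615 = 6.1 × 18.31 ≈ 112 kt.
112 kt falls in the Category 3 band.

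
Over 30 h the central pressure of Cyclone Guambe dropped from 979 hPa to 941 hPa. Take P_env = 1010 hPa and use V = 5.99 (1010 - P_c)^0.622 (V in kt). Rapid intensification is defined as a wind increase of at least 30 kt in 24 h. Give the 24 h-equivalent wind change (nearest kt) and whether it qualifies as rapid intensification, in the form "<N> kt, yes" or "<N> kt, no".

26 kt, no

V₁: ΔP = 31, V ≈ 5.99 × 31^0.622 ≈ 50.71 kt.
V₂: ΔP = 69, V ≈ 5.99 × 69^0.622 ≈ 83.40 kt.
ΔV over 30 h = 32.69 kt → 24 h equivalent = 32.69 × 24/30 ≈ 26.15 kt.
26 kt < 30 kt ⇒ not rapid intensification.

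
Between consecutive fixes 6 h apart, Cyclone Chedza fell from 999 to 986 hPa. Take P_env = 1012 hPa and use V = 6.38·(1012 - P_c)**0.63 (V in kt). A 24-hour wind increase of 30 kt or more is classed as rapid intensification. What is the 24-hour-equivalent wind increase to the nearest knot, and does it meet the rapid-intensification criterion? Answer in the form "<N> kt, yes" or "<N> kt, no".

70 kt, yes

V₁: ΔP = 13, V ≈ 6.38 × 13^0.63 ≈ 32.11 kt.
V₂: ΔP = 26, V ≈ 6.38 × 26^0.63 ≈ 49.69 kt.
ΔV over 6 h = 17.58 kt → 24 h equivalent = 17.58 × 24/6 ≈ 70.32 kt.
70 kt ≥ 30 kt ⇒ rapid intensification.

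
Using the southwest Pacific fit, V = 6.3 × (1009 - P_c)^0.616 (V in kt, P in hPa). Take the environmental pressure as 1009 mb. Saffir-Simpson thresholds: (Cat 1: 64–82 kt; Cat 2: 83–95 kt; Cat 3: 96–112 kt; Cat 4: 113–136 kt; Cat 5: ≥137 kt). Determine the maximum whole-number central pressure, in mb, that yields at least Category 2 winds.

943 mb

Category 2 begins at V = 83 kt.
Required ΔP = (83/6.3)^(1/0.616) = 13.175^1.623 ≈ 65.73 mb.
P_c ≤ 1009 − 65.73 = 943.27, so the highest integer P_c is 943 mb.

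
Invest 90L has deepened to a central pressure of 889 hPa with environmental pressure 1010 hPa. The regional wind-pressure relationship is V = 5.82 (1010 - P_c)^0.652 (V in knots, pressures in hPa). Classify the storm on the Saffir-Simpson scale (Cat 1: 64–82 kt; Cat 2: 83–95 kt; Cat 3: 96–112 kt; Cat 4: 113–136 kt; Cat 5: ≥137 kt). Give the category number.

ΔP = 1010 − 889 = 121 hPa.
V ≈ 5.82 × 121^0.652 = 5.82 × 22.80 ≈ 133 kt.
133 kt falls in the Category 4 band.

4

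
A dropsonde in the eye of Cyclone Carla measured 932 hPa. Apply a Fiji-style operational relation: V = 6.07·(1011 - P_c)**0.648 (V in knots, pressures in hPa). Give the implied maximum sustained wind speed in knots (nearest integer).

103 kt

ΔP = 1011 − 932 = 79 hPa.
79^0.648 ≈ 16.969.
V ≈ 6.07 × 16.969 ≈ 103.0 kt.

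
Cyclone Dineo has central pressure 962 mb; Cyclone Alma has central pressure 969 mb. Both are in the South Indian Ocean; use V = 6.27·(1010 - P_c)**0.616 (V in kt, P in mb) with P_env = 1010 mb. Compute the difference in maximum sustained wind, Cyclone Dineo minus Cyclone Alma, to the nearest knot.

Cyclone Dineo: ΔP = 48; V ≈ 6.27 × 48^0.616 ≈ 68.06 kt.
Cyclone Alma: ΔP = 41; V ≈ 6.27 × 41^0.616 ≈ 61.76 kt.
Difference ≈ 68.06 − 61.76 = 6.30 → 6 kt.

6 kt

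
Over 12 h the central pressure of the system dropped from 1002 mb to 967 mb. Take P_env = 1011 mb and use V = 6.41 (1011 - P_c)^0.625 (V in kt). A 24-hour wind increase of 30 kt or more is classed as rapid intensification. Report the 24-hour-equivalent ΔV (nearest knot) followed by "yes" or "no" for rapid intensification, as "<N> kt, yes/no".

86 kt, yes

V₁: ΔP = 9, V ≈ 6.41 × 9^0.625 ≈ 25.31 kt.
V₂: ΔP = 44, V ≈ 6.41 × 44^0.625 ≈ 68.24 kt.
ΔV over 12 h = 42.93 kt → 24 h equivalent = 42.93 × 24/12 ≈ 85.86 kt.
86 kt ≥ 30 kt ⇒ rapid intensification.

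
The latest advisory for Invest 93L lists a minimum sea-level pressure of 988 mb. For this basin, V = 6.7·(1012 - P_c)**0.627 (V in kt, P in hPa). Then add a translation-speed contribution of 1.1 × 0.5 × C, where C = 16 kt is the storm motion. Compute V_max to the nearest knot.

ΔP = 1012 − 988 = 24 mb.
24^0.627 ≈ 7.335.
V ≈ 6.7 × 7.335 ≈ 49.1 kt.
Translation term: 1.1 × 0.5 × 16 = 8.8 kt.
Corrected V ≈ 57.9 kt → 58 kt.

58 kt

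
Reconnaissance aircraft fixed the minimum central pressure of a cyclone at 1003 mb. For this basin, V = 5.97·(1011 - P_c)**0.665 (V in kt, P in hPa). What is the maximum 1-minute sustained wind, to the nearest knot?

24 kt

ΔP = 1011 − 1003 = 8 mb.
8^0.665 ≈ 3.986.
V ≈ 5.97 × 3.986 ≈ 23.8 kt.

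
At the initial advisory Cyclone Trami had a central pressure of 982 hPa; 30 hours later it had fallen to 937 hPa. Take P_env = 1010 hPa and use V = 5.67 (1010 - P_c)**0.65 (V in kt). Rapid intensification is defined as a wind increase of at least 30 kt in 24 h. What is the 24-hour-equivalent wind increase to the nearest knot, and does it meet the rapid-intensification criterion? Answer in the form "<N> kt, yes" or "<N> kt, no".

34 kt, yes

V₁: ΔP = 28, V ≈ 5.67 × 28^0.65 ≈ 49.46 kt.
V₂: ΔP = 73, V ≈ 5.67 × 73^0.65 ≈ 92.20 kt.
ΔV over 30 h = 42.74 kt → 24 h equivalent = 42.74 × 24/30 ≈ 34.19 kt.
34 kt ≥ 30 kt ⇒ rapid intensification.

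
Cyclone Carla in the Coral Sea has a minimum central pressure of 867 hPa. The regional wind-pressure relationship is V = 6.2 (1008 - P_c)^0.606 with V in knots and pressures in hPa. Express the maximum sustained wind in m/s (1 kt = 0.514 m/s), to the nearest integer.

64 m/s

ΔP = 1008 − 867 = 141 hPa.
V ≈ 6.2 × 141^0.606 = 6.2 × 20.064 ≈ 124.399 kt.
124.399 × 0.514 ≈ 63.94 m/s → 64 m/s.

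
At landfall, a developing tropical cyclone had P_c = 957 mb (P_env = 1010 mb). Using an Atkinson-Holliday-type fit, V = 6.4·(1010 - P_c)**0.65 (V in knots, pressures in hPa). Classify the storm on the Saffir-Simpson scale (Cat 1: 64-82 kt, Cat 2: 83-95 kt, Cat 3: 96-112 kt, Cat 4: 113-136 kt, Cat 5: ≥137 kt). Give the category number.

ΔP = 1010 − 957 = 53 mb.
V ≈ 6.4 × 53^0.65 = 6.4 × 13.21 ≈ 85 kt.
85 kt falls in the Category 2 band.

2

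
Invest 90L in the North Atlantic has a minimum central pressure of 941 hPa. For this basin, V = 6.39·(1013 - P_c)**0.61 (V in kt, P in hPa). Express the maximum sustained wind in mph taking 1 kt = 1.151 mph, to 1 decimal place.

99.9 mph

ΔP = 1013 − 941 = 72 hPa.
V ≈ 6.39 × 72^0.61 = 6.39 × 13.582 ≈ 86.791 kt.
86.791 × 1.151 ≈ 99.90 mph → 99.9 mph.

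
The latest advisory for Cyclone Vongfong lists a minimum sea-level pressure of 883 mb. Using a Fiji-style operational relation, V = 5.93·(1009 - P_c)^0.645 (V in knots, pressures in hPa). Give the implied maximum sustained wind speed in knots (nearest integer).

134 kt

ΔP = 1009 − 883 = 126 mb.
126^0.645 ≈ 22.633.
V ≈ 5.93 × 22.633 ≈ 134.2 kt.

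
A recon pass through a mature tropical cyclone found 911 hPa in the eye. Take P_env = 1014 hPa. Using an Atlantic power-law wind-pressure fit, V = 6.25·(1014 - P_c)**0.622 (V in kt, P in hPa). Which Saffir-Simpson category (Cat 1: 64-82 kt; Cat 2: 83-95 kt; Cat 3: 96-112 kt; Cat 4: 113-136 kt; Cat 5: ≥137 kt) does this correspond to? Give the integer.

ΔP = 1014 − 911 = 103 hPa.
V ≈ 6.25 × 103^0.622 = 6.25 × 17.86 ≈ 112 kt.
112 kt falls in the Category 3 band.

3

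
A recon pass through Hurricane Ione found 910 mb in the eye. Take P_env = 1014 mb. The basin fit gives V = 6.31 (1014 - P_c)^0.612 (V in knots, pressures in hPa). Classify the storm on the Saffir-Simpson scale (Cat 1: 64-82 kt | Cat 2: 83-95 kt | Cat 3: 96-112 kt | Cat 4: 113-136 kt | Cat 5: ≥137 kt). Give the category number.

3

ΔP = 1014 − 910 = 104 mb.
V ≈ 6.31 × 104^0.612 = 6.31 × 17.16 ≈ 108 kt.
108 kt falls in the Category 3 band.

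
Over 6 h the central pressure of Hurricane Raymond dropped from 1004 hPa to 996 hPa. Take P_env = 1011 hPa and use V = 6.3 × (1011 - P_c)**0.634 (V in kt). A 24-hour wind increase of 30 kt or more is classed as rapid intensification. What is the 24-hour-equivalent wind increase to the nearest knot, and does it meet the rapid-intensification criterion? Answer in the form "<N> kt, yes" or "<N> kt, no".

54 kt, yes

V₁: ΔP = 7, V ≈ 6.3 × 7^0.634 ≈ 21.63 kt.
V₂: ΔP = 15, V ≈ 6.3 × 15^0.634 ≈ 35.07 kt.
ΔV over 6 h = 13.44 kt → 24 h equivalent = 13.44 × 24/6 ≈ 53.76 kt.
54 kt ≥ 30 kt ⇒ rapid intensification.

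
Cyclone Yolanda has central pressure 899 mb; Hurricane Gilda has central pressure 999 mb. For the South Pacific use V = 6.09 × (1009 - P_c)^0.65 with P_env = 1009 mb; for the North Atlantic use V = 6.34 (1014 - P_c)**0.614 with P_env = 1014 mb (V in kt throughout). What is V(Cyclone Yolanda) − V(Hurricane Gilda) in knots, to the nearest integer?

96 kt

Cyclone Yolanda: ΔP = 110; V ≈ 6.09 × 110^0.65 ≈ 129.28 kt.
Hurricane Gilda: ΔP = 15; V ≈ 6.34 × 15^0.614 ≈ 33.44 kt.
Difference ≈ 129.28 − 33.44 = 95.84 → 96 kt.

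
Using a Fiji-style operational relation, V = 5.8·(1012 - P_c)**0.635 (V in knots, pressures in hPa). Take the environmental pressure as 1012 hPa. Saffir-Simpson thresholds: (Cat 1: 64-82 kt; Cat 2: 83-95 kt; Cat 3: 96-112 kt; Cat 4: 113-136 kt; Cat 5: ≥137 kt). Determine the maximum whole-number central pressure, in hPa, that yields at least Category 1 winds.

Category 1 begins at V = 64 kt.
Required ΔP = (64/5.8)^(1/0.635) = 11.034^1.575 ≈ 43.87 hPa.
P_c ≤ 1012 − 43.87 = 968.13, so the highest integer P_c is 968 hPa.

968 hPa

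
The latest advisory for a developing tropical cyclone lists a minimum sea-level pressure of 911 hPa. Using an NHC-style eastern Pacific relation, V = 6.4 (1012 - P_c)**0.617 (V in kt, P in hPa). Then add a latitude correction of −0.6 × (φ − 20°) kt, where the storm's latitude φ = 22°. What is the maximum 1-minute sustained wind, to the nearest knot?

109 kt

ΔP = 1012 − 911 = 101 hPa.
101^0.617 ≈ 17.245.
V ≈ 6.4 × 17.245 ≈ 110.4 kt.
Latitude correction: −0.6 × (22 − 20) = -1.2 kt.
Corrected V ≈ 109.2 kt → 109 kt.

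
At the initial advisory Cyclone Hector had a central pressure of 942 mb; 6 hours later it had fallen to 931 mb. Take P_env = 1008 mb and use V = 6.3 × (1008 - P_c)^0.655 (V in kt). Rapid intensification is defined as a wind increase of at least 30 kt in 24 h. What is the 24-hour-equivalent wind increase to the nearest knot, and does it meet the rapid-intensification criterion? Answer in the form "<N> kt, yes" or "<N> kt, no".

42 kt, yes

V₁: ΔP = 66, V ≈ 6.3 × 66^0.655 ≈ 97.98 kt.
V₂: ΔP = 77, V ≈ 6.3 × 77^0.655 ≈ 108.39 kt.
ΔV over 6 h = 10.41 kt → 24 h equivalent = 10.41 × 24/6 ≈ 41.64 kt.
42 kt ≥ 30 kt ⇒ rapid intensification.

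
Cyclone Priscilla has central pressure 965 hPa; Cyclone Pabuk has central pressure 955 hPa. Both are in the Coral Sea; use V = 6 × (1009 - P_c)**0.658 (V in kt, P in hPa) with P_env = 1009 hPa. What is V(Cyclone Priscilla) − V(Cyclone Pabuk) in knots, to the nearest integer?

-10 kt

Cyclone Priscilla: ΔP = 44; V ≈ 6 × 44^0.658 ≈ 72.37 kt.
Cyclone Pabuk: ΔP = 54; V ≈ 6 × 54^0.658 ≈ 82.81 kt.
Difference ≈ 72.37 − 82.81 = -10.44 → -10 kt.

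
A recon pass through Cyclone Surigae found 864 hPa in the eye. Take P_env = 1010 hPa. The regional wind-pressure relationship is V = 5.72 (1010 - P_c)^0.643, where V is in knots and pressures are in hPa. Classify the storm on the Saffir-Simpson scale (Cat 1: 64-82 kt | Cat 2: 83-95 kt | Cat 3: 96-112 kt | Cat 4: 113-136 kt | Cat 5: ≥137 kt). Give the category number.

ΔP = 1010 − 864 = 146 hPa.
V ≈ 5.72 × 146^0.643 = 5.72 × 24.64 ≈ 141 kt.
141 kt falls in the Category 5 band.

5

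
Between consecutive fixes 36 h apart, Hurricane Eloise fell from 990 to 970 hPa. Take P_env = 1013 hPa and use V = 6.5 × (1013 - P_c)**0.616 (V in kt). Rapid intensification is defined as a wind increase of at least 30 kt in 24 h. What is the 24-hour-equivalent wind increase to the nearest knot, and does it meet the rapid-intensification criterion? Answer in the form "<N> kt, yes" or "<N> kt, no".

V₁: ΔP = 23, V ≈ 6.5 × 23^0.616 ≈ 44.85 kt.
V₂: ΔP = 43, V ≈ 6.5 × 43^0.616 ≈ 65.94 kt.
ΔV over 36 h = 21.09 kt → 24 h equivalent = 21.09 × 24/36 ≈ 14.06 kt.
14 kt < 30 kt ⇒ not rapid intensification.

14 kt, no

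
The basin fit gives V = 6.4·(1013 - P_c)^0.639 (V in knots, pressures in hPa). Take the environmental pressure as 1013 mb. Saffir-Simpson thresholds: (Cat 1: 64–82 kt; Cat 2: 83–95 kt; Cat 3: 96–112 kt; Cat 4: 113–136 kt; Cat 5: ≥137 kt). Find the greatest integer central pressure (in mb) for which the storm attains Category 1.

Category 1 begins at V = 64 kt.
Required ΔP = (64/6.4)^(1/0.639) = 10.000^1.565 ≈ 36.72 mb.
P_c ≤ 1013 − 36.72 = 976.28, so the highest integer P_c is 976 mb.

976 mb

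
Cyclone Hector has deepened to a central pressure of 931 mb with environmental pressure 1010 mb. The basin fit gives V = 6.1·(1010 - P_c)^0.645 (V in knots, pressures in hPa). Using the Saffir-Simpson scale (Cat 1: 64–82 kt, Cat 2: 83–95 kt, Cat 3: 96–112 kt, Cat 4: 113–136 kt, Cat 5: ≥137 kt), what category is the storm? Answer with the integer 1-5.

ΔP = 1010 − 931 = 79 mb.
V ≈ 6.1 × 79^0.645 = 6.1 × 16.75 ≈ 102 kt.
102 kt falls in the Category 3 band.

3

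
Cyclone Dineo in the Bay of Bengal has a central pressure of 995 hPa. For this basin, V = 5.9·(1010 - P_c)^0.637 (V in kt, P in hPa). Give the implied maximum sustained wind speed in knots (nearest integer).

ΔP = 1010 − 995 = 15 hPa.
15^0.637 ≈ 5.613.
V ≈ 5.9 × 5.613 ≈ 33.1 kt.

33 kt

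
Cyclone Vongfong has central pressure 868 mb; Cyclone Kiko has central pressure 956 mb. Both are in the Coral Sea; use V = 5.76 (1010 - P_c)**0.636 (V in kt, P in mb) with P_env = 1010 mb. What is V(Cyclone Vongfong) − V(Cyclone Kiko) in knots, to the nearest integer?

62 kt

Cyclone Vongfong: ΔP = 142; V ≈ 5.76 × 142^0.636 ≈ 134.67 kt.
Cyclone Kiko: ΔP = 54; V ≈ 5.76 × 54^0.636 ≈ 72.82 kt.
Difference ≈ 134.67 − 72.82 = 61.85 → 62 kt.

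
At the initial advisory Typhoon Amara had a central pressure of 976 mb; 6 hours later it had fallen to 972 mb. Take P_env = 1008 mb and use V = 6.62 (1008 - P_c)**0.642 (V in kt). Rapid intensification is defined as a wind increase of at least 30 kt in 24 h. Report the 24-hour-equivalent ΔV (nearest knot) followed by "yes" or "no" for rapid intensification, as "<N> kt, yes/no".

V₁: ΔP = 32, V ≈ 6.62 × 32^0.642 ≈ 61.26 kt.
V₂: ΔP = 36, V ≈ 6.62 × 36^0.642 ≈ 66.07 kt.
ΔV over 6 h = 4.81 kt → 24 h equivalent = 4.81 × 24/6 ≈ 19.24 kt.
19 kt < 30 kt ⇒ not rapid intensification.

19 kt, no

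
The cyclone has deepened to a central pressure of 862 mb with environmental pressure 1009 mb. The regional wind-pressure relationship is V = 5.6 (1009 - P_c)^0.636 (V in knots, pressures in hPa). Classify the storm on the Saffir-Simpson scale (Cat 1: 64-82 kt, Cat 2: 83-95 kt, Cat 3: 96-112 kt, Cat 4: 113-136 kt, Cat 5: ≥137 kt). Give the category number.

4

ΔP = 1009 − 862 = 147 mb.
V ≈ 5.6 × 147^0.636 = 5.6 × 23.90 ≈ 134 kt.
134 kt falls in the Category 4 band.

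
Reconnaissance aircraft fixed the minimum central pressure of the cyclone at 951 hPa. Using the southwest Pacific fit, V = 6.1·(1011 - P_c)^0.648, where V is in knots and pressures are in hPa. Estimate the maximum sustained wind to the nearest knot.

ΔP = 1011 − 951 = 60 hPa.
60^0.648 ≈ 14.198.
V ≈ 6.1 × 14.198 ≈ 86.6 kt.

87 kt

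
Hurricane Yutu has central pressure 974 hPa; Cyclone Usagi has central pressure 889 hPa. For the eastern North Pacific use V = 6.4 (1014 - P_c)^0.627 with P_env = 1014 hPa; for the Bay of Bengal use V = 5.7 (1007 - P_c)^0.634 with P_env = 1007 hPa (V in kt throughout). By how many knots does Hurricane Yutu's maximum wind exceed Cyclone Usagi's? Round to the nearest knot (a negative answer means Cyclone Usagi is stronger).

Hurricane Yutu: ΔP = 40; V ≈ 6.4 × 40^0.627 ≈ 64.67 kt.
Cyclone Usagi: ΔP = 118; V ≈ 5.7 × 118^0.634 ≈ 117.34 kt.
Difference ≈ 64.67 − 117.34 = -52.67 → -53 kt.

-53 kt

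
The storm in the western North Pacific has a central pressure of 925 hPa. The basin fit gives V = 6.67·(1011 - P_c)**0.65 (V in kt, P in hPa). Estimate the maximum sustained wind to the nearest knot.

ΔP = 1011 − 925 = 86 hPa.
86^0.65 ≈ 18.089.
V ≈ 6.67 × 18.089 ≈ 120.7 kt.

121 kt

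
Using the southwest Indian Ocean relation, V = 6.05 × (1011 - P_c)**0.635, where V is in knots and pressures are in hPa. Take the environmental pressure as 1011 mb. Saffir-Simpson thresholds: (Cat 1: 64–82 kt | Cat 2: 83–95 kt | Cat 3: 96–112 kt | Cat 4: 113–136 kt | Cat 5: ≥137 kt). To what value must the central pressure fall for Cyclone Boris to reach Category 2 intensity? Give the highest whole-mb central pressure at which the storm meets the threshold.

949 mb

Category 2 begins at V = 83 kt.
Required ΔP = (83/6.05)^(1/0.635) = 13.719^1.575 ≈ 61.81 mb.
P_c ≤ 1011 − 61.81 = 949.19, so the highest integer P_c is 949 mb.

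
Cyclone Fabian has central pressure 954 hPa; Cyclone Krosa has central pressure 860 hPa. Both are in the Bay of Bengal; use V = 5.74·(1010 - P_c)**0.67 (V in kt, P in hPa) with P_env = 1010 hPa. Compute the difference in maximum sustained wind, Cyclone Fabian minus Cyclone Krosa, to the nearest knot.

-80 kt

Cyclone Fabian: ΔP = 56; V ≈ 5.74 × 56^0.67 ≈ 85.15 kt.
Cyclone Krosa: ΔP = 150; V ≈ 5.74 × 150^0.67 ≈ 164.78 kt.
Difference ≈ 85.15 − 164.78 = -79.63 → -80 kt.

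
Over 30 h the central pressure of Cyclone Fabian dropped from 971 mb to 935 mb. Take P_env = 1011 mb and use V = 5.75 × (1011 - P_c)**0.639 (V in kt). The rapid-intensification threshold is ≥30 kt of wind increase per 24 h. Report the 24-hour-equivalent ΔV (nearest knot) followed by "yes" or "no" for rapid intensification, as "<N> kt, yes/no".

25 kt, no

V₁: ΔP = 40, V ≈ 5.75 × 40^0.639 ≈ 60.73 kt.
V₂: ΔP = 76, V ≈ 5.75 × 76^0.639 ≈ 91.52 kt.
ΔV over 30 h = 30.79 kt → 24 h equivalent = 30.79 × 24/30 ≈ 24.63 kt.
25 kt < 30 kt ⇒ not rapid intensification.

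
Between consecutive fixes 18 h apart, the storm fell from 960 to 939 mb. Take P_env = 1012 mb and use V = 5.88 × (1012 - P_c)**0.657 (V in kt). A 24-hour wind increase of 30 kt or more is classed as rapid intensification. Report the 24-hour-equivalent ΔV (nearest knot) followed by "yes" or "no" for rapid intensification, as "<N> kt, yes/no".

26 kt, no

V₁: ΔP = 52, V ≈ 5.88 × 52^0.657 ≈ 78.85 kt.
V₂: ΔP = 73, V ≈ 5.88 × 73^0.657 ≈ 98.53 kt.
ΔV over 18 h = 19.68 kt → 24 h equivalent = 19.68 × 24/18 ≈ 26.24 kt.
26 kt < 30 kt ⇒ not rapid intensification.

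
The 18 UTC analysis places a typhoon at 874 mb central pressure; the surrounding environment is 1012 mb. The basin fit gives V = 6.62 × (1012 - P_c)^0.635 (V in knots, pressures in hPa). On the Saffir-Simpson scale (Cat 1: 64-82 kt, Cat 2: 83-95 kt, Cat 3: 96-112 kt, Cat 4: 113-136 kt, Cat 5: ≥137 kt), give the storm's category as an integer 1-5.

ΔP = 1012 − 874 = 138 mb.
V ≈ 6.62 × 138^0.635 = 6.62 × 22.85 ≈ 151 kt.
151 kt falls in the Category 5 band.

5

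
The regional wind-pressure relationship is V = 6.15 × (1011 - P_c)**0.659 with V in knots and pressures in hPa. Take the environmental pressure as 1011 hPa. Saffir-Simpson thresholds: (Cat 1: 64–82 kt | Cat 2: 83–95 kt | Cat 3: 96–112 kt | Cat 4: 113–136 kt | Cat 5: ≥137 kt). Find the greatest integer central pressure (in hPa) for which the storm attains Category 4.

928 hPa

Category 4 begins at V = 113 kt.
Required ΔP = (113/6.15)^(1/0.659) = 18.374^1.517 ≈ 82.86 hPa.
P_c ≤ 1011 − 82.86 = 928.14, so the highest integer P_c is 928 hPa.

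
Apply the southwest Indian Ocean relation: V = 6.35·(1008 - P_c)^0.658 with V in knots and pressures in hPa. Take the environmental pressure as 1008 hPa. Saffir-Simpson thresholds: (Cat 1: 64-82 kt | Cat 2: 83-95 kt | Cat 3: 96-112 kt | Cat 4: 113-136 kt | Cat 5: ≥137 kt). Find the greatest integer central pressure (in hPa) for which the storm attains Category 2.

958 hPa

Category 2 begins at V = 83 kt.
Required ΔP = (83/6.35)^(1/0.658) = 13.071^1.520 ≈ 49.72 hPa.
P_c ≤ 1008 − 49.72 = 958.28, so the highest integer P_c is 958 hPa.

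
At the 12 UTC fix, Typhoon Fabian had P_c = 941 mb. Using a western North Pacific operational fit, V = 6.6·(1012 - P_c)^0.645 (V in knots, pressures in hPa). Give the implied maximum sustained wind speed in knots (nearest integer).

103 kt

ΔP = 1012 − 941 = 71 mb.
71^0.645 ≈ 15.634.
V ≈ 6.6 × 15.634 ≈ 103.2 kt.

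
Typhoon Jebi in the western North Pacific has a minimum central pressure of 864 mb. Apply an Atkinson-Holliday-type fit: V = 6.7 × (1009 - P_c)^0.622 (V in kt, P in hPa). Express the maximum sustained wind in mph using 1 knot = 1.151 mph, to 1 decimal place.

ΔP = 1009 − 864 = 145 mb.
V ≈ 6.7 × 145^0.622 = 6.7 × 22.099 ≈ 148.063 kt.
148.063 × 1.151 ≈ 170.42 mph → 170.4 mph.

170.4 mph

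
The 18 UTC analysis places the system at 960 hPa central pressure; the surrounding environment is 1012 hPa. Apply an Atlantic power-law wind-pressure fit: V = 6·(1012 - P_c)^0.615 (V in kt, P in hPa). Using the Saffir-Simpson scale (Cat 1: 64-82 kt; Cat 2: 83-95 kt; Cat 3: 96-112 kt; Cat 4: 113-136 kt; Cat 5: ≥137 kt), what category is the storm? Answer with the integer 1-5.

ΔP = 1012 − 960 = 52 hPa.
V ≈ 6 × 52^0.615 = 6 × 11.36 ≈ 68 kt.
68 kt falls in the Category 1 band.

1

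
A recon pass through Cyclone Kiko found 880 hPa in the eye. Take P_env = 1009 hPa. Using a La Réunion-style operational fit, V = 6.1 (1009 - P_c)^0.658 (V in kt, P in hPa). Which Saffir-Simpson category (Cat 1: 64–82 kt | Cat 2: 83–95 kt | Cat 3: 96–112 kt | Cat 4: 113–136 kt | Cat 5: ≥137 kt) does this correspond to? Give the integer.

5

ΔP = 1009 − 880 = 129 hPa.
V ≈ 6.1 × 129^0.658 = 6.1 × 24.48 ≈ 149 kt.
149 kt falls in the Category 5 band.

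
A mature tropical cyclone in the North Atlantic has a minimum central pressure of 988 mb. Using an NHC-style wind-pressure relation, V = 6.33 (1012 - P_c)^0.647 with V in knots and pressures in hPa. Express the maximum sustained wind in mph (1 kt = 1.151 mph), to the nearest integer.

57 mph

ΔP = 1012 − 988 = 24 mb.
V ≈ 6.33 × 24^0.647 = 6.33 × 7.816 ≈ 49.477 kt.
49.477 × 1.151 ≈ 56.95 mph → 57 mph.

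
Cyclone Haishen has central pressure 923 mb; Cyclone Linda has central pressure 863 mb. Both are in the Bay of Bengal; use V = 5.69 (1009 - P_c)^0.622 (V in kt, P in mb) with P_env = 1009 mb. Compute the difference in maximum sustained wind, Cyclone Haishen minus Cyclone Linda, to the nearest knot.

-35 kt

Cyclone Haishen: ΔP = 86; V ≈ 5.69 × 86^0.622 ≈ 90.86 kt.
Cyclone Linda: ΔP = 146; V ≈ 5.69 × 146^0.622 ≈ 126.28 kt.
Difference ≈ 90.86 − 126.28 = -35.42 → -35 kt.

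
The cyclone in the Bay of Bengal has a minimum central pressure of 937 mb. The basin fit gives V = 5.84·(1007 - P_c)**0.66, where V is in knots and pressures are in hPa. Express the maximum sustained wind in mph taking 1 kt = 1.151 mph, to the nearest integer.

111 mph

ΔP = 1007 − 937 = 70 mb.
V ≈ 5.84 × 70^0.66 = 5.84 × 16.511 ≈ 96.422 kt.
96.422 × 1.151 ≈ 110.98 mph → 111 mph.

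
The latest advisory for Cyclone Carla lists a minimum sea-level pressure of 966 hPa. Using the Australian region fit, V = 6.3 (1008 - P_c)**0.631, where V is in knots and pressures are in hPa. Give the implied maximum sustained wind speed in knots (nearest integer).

ΔP = 1008 − 966 = 42 hPa.
42^0.631 ≈ 10.575.
V ≈ 6.3 × 10.575 ≈ 66.6 kt.

67 kt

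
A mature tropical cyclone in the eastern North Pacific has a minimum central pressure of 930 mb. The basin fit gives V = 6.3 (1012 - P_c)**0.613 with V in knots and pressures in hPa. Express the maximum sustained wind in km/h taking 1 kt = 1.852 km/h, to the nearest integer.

ΔP = 1012 − 930 = 82 mb.
V ≈ 6.3 × 82^0.613 = 6.3 × 14.899 ≈ 93.866 kt.
93.866 × 1.852 ≈ 173.84 km/h → 174 km/h.

174 km/h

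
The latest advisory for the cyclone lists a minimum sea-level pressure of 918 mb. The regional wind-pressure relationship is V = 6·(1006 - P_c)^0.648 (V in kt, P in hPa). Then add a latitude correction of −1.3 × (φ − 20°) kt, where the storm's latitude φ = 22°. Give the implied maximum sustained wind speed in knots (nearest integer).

107 kt

ΔP = 1006 − 918 = 88 mb.
88^0.648 ≈ 18.198.
V ≈ 6 × 18.198 ≈ 109.2 kt.
Latitude correction: −1.3 × (22 − 20) = -2.6 kt.
Corrected V ≈ 106.6 kt → 107 kt.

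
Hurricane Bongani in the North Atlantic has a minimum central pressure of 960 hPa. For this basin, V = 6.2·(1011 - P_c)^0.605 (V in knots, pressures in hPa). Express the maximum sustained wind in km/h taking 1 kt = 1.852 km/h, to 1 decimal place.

123.9 km/h

ΔP = 1011 − 960 = 51 hPa.
V ≈ 6.2 × 51^0.605 = 6.2 × 10.791 ≈ 66.907 kt.
66.907 × 1.852 ≈ 123.91 km/h → 123.9 km/h.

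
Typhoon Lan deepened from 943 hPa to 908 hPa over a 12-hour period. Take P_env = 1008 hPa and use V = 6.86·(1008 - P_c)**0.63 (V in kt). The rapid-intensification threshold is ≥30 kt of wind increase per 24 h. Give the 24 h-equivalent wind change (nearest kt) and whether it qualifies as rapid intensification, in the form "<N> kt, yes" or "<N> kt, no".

59 kt, yes

V₁: ΔP = 65, V ≈ 6.86 × 65^0.63 ≈ 95.16 kt.
V₂: ΔP = 100, V ≈ 6.86 × 100^0.63 ≈ 124.83 kt.
ΔV over 12 h = 29.67 kt → 24 h equivalent = 29.67 × 24/12 ≈ 59.34 kt.
59 kt ≥ 30 kt ⇒ rapid intensification.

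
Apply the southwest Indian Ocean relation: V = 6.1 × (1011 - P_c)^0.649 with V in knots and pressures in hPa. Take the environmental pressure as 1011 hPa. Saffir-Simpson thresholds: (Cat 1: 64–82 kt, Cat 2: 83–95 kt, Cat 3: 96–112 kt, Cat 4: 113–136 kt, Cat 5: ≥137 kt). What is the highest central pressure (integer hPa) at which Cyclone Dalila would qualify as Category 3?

Category 3 begins at V = 96 kt.
Required ΔP = (96/6.1)^(1/0.649) = 15.738^1.541 ≈ 69.87 hPa.
P_c ≤ 1011 − 69.87 = 941.13, so the highest integer P_c is 941 hPa.

941 hPa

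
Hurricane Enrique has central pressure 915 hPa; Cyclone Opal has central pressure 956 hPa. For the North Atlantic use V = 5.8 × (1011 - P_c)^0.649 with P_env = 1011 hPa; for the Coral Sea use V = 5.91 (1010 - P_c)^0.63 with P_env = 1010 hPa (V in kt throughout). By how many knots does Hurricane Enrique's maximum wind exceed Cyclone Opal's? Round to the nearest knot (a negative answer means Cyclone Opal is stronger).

39 kt

Hurricane Enrique: ΔP = 96; V ≈ 5.8 × 96^0.649 ≈ 112.18 kt.
Cyclone Opal: ΔP = 54; V ≈ 5.91 × 54^0.63 ≈ 72.95 kt.
Difference ≈ 112.18 − 72.95 = 39.23 → 39 kt.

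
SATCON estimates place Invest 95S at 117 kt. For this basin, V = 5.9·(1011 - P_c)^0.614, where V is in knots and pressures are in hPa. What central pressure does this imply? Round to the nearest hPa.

ΔP = (V / 5.9)^(1/0.614) = (117/5.9)^1.629.
117/5.9 = 19.831; 19.831^1.629 ≈ 129.69 hPa.
P_c = 1011 − 129.69 = 881.31 ≈ 881 hPa.

881 hPa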